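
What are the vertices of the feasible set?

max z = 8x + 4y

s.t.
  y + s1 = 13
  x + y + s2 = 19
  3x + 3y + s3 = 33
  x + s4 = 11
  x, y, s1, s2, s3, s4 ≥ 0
Each vertex is the intersection of two constraint boundaries that also satisfies all remaining constraints:
  x = 0 and y = 0 → (0, 0)
  3x + 3y = 33 and x = 11 → (11, 0)
  3x + 3y = 33 and x = 0 → (0, 11)

Vertices: (0, 0), (11, 0), (0, 11)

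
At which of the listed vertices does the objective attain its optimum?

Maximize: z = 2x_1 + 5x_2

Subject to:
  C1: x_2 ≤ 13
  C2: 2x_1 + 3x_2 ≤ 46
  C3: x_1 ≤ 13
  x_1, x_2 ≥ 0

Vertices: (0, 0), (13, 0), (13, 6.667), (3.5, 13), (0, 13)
Evaluating z = 2x_1 + 5x_2 at each vertex:
  (0, 0): z = 0
  (13, 0): z = 26
  (13, 6.667): z = 59.33
  (3.5, 13): z = 72
  (0, 13): z = 65

The largest value is z = 72, attained at (3.5, 13).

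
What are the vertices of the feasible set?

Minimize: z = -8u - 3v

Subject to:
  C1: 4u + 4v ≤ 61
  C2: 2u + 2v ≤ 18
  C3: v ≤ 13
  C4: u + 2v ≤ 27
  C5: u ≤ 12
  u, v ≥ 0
Each vertex is the intersection of two constraint boundaries that also satisfies all remaining constraints:
  u = 0 and v = 0 → (0, 0)
  2u + 2v = 18 and v = 0 → (9, 0)
  2u + 2v = 18 and u = 0 → (0, 9)

Vertices: (0, 0), (9, 0), (0, 9)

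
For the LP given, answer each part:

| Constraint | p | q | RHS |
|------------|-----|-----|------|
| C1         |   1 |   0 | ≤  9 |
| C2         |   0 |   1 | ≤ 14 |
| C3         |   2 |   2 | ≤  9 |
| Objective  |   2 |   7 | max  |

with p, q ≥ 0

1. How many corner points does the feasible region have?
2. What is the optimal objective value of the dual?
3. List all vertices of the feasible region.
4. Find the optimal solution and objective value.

1. 3
2. 31.5 (by strong duality, equal to the primal optimum)
3. (0, 0), (4.5, 0), (0, 4.5)
4. p = 0, q = 4.5, z = 31.5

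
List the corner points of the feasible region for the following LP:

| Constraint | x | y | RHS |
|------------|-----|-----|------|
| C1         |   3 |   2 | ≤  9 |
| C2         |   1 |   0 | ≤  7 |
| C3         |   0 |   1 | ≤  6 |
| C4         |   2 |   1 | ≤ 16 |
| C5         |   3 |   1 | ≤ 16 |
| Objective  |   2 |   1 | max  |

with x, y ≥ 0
Each vertex is the intersection of two constraint boundaries that also satisfies all remaining constraints:
  x = 0 and y = 0 → (0, 0)
  3x + 2y = 9 and y = 0 → (3, 0)
  3x + 2y = 9 and x = 0 → (0, 4.5)

Vertices: (0, 0), (3, 0), (0, 4.5)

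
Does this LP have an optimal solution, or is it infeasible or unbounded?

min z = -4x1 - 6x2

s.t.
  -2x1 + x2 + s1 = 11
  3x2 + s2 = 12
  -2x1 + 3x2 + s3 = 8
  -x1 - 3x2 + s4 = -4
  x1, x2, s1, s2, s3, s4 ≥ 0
Feasible point: (0, 2) satisfies every constraint, so the LP is feasible.
Direction d = (1, 0): for each constraint row a, a·d ≤ 0 —
  (-2)(1) + (1)(0) = -2 ≤ 0
  (0)(1) + (3)(0) = 0 ≤ 0
  (-2)(1) + (3)(0) = -2 ≤ 0
  (-1)(1) + (-3)(0) = -1 ≤ 0
and d ≥ 0, so (0, 2) + t·d stays feasible for every t ≥ 0. Along this ray z = -4x1 - 6x2 changes by -4 per unit t, so z → −∞.

Unbounded — the objective can decrease without bound over the feasible region.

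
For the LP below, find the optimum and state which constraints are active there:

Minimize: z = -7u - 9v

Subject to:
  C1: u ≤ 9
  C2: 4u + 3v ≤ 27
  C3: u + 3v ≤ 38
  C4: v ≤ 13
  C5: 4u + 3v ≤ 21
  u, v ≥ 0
Optimal: u = 0, v = 7
Slack at optimum:
  C1: slack = 9
  C2: slack = 6
  C3: slack = 17
  C4: slack = 6
  C5: slack = 0 (binding)
  u ≥ 0: u = 0 (binding)
  v ≥ 0: v = 7
Binding constraints: C5, u ≥ 0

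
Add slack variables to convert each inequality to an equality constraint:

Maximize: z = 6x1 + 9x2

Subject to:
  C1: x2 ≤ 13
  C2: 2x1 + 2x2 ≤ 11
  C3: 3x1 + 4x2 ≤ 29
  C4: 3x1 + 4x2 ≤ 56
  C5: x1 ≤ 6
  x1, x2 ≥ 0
max z = 6x1 + 9x2

s.t.
  x2 + s1 = 13
  2x1 + 2x2 + s2 = 11
  3x1 + 4x2 + s3 = 29
  3x1 + 4x2 + s4 = 56
  x1 + s5 = 6
  x1, x2, s1, s2, s3, s4, s5 ≥ 0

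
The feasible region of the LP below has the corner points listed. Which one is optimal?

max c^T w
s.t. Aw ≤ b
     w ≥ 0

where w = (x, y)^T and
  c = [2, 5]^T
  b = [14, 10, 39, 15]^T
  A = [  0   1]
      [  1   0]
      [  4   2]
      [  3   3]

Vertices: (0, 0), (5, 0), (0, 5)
Evaluating z = 2x + 5y at each vertex:
  (0, 0): z = 0
  (5, 0): z = 10
  (0, 5): z = 25

The largest value is z = 25, attained at (0, 5).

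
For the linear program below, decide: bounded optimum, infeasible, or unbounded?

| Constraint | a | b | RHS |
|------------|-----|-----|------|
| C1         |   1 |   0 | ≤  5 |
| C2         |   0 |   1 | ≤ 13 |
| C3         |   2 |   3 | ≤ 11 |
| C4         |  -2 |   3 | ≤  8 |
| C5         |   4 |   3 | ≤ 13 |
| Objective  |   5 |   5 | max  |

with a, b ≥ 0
The point (1, 3) satisfies every constraint, so the LP is feasible; the constraints give a ≤ 5 and b ≤ 13, which with a, b ≥ 0 keep the feasible region inside a bounded box. A feasible, bounded LP attains a finite optimum at a vertex.

Evaluating z = 5a + 5b at each vertex:
  (0, 0): z = 0
  (3.25, 0): z = 16.25
  (1, 3): z = 20
  (0.75, 3.167): z = 19.58
  (0, 2.667): z = 13.33

The LP has an optimal solution: (1, 3) with z = 20.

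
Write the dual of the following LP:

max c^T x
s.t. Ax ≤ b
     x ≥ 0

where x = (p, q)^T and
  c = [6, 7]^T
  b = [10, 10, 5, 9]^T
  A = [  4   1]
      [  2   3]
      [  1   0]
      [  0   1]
Minimize: z = 10y1 + 10y2 + 5y3 + 9y4

Subject to:
  C1: -4y1 - 2y2 - y3 ≤ -6
  C2: -y1 - 3y2 - y4 ≤ -7
  y1, y2, y3, y4 ≥ 0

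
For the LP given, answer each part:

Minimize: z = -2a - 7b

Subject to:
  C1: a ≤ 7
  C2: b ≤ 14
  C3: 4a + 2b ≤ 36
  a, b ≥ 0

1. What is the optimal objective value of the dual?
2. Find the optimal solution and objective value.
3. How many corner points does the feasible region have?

1. -102 (by strong duality, equal to the primal optimum)
2. a = 2, b = 14, z = -102
3. 5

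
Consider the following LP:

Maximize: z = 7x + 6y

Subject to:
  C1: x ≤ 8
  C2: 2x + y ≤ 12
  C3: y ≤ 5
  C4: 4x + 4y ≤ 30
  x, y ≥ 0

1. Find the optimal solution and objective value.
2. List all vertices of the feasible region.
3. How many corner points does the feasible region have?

1. x = 4.5, y = 3, z = 49.5
2. (0, 0), (6, 0), (4.5, 3), (2.5, 5), (0, 5)
3. 5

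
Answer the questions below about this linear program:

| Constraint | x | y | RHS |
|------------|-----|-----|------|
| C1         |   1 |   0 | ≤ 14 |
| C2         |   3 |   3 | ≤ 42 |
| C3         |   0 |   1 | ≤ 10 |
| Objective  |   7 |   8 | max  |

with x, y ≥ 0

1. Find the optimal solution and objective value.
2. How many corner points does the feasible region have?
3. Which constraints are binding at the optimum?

1. x = 4, y = 10, z = 108
2. 4
3. C2, C3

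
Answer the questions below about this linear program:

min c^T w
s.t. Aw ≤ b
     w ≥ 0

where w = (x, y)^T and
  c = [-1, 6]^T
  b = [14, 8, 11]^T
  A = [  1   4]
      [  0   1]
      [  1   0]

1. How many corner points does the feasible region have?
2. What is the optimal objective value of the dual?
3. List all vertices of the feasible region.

1. 4
2. -11 (by strong duality, equal to the primal optimum)
3. (0, 0), (11, 0), (11, 0.75), (0, 3.5)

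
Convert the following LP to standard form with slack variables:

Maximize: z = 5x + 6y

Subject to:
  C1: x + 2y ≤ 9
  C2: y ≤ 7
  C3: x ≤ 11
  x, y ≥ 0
max z = 5x + 6y

s.t.
  x + 2y + s1 = 9
  y + s2 = 7
  x + s3 = 11
  x, y, s1, s2, s3 ≥ 0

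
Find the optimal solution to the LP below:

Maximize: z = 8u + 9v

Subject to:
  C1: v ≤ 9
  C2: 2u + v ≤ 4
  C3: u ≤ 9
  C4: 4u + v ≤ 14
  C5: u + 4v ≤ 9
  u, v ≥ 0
u = 1, v = 2, z = 26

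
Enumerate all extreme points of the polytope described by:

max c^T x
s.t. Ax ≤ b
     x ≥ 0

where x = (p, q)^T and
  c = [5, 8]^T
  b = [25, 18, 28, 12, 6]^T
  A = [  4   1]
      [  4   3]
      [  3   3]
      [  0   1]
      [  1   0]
Each vertex is the intersection of two constraint boundaries that also satisfies all remaining constraints:
  p = 0 and q = 0 → (0, 0)
  4p + 3q = 18 and q = 0 → (4.5, 0)
  4p + 3q = 18 and p = 0 → (0, 6)

Vertices: (0, 0), (4.5, 0), (0, 6)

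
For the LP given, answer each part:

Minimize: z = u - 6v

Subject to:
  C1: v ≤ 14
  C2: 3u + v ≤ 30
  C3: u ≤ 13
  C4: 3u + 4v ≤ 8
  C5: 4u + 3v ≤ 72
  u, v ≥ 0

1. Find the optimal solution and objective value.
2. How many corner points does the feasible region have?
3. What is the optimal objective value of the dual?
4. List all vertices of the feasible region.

1. u = 0, v = 2, z = -12
2. 3
3. -12 (by strong duality, equal to the primal optimum)
4. (0, 0), (2.667, 0), (0, 2)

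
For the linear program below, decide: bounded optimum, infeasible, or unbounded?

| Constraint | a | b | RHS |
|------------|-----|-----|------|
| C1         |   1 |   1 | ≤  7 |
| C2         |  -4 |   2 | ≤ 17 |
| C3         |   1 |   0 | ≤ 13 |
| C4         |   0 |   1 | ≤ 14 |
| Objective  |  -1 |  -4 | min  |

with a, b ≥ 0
The point (0, 7) satisfies every constraint, so the LP is feasible; the constraints give a ≤ 13 and b ≤ 14, which with a, b ≥ 0 keep the feasible region inside a bounded box. A feasible, bounded LP attains a finite optimum at a vertex.

Evaluating z = -a - 4b at each vertex:
  (0, 0): z = 0
  (7, 0): z = -7
  (0, 7): z = -28

The LP has an optimal solution: (0, 7) with z = -28.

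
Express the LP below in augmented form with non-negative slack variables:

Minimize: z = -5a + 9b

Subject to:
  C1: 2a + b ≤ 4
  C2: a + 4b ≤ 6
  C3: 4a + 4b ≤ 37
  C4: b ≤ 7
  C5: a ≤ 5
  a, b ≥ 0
min z = -5a + 9b

s.t.
  2a + b + s1 = 4
  a + 4b + s2 = 6
  4a + 4b + s3 = 37
  b + s4 = 7
  a + s5 = 5
  a, b, s1, s2, s3, s4, s5 ≥ 0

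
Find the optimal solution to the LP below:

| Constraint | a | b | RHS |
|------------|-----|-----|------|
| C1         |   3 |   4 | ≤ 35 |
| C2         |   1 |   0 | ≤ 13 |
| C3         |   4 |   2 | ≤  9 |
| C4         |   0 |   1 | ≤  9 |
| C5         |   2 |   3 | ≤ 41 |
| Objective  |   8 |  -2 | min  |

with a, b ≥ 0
Each vertex is the intersection of two constraint boundaries that also satisfies all remaining constraints:
  a = 0 and b = 0 → (0, 0)
  4a + 2b = 9 and b = 0 → (2.25, 0)
  4a + 2b = 9 and a = 0 → (0, 4.5)

Evaluating z = 8a - 2b at each vertex:
  (0, 0): z = 0
  (2.25, 0): z = 18
  (0, 4.5): z = -9

The minimum is at (0, 4.5) with z = -9.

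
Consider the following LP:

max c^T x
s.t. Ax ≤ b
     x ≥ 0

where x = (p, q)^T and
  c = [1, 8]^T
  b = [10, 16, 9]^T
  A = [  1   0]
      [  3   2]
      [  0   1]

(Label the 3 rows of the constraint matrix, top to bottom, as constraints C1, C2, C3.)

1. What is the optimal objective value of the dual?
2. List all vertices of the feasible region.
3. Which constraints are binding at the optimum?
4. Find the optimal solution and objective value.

1. 64 (by strong duality, equal to the primal optimum)
2. (0, 0), (5.333, 0), (0, 8)
3. C2, p ≥ 0
4. p = 0, q = 8, z = 64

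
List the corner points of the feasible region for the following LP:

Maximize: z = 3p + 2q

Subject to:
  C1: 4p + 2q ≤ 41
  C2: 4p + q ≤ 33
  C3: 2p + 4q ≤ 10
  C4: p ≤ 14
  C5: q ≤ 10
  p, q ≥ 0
Each vertex is the intersection of two constraint boundaries that also satisfies all remaining constraints:
  p = 0 and q = 0 → (0, 0)
  2p + 4q = 10 and q = 0 → (5, 0)
  2p + 4q = 10 and p = 0 → (0, 2.5)

Vertices: (0, 0), (5, 0), (0, 2.5)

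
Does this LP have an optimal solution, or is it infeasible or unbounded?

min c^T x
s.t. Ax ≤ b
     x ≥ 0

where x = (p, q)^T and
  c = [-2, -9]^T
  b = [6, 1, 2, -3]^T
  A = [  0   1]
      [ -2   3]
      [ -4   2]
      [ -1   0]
Feasible point: (3, 0) satisfies every constraint, so the LP is feasible.
Direction d = (1, 0): for each constraint row a, a·d ≤ 0 —
  (0)(1) + (1)(0) = 0 ≤ 0
  (-2)(1) + (3)(0) = -2 ≤ 0
  (-4)(1) + (2)(0) = -4 ≤ 0
  (-1)(1) + (0)(0) = -1 ≤ 0
and d ≥ 0, so (3, 0) + t·d stays feasible for every t ≥ 0. Along this ray z = -2p - 9q changes by -2 per unit t, so z → −∞.

Unbounded — the objective can decrease without bound over the feasible region.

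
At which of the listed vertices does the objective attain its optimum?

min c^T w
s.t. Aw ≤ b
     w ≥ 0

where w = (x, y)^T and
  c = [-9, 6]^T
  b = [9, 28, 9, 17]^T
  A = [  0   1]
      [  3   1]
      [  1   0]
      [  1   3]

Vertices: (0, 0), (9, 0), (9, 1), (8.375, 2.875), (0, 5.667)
Evaluating z = -9x + 6y at each vertex:
  (0, 0): z = 0
  (9, 0): z = -81
  (9, 1): z = -75
  (8.375, 2.875): z = -58.12
  (0, 5.667): z = 34

The smallest value is z = -81, attained at (9, 0).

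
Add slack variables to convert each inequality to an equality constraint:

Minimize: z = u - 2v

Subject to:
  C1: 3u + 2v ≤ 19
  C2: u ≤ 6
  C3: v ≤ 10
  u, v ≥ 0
min z = u - 2v

s.t.
  3u + 2v + s1 = 19
  u + s2 = 6
  v + s3 = 10
  u, v, s1, s2, s3 ≥ 0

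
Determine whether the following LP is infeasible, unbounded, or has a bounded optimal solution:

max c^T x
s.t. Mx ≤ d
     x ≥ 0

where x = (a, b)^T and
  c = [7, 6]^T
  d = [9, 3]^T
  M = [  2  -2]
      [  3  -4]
Feasible point: (0, 0) satisfies every constraint, so the LP is feasible.
Direction d = (0, 1): for each constraint row a, a·d ≤ 0 —
  (2)(0) + (-2)(1) = -2 ≤ 0
  (3)(0) + (-4)(1) = -4 ≤ 0
and d ≥ 0, so (0, 0) + t·d stays feasible for every t ≥ 0. Along this ray z = 7a + 6b changes by 6 per unit t, so z → +∞.

Unbounded: there is a feasible ray along which z → +∞.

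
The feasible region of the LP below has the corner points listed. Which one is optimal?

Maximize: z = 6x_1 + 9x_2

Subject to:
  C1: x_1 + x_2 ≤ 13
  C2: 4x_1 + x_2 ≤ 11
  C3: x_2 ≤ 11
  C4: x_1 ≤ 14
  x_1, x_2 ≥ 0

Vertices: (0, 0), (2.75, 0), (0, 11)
Evaluating z = 6x_1 + 9x_2 at each vertex:
  (0, 0): z = 0
  (2.75, 0): z = 16.5
  (0, 11): z = 99

The largest value is z = 99, attained at (0, 11).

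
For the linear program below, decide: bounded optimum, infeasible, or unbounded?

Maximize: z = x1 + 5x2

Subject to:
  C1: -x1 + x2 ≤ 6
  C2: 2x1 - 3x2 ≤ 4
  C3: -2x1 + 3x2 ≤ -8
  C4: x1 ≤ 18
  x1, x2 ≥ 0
C2 requires 2x1 - 3x2 ≤ 4, while C3 (-2x1 + 3x2 ≤ -8) is equivalent to 2x1 - 3x2 ≥ 8. Together they would need 8 ≤ 2x1 - 3x2 ≤ 4, which is impossible since 8 > 4. No point satisfies all constraints.

Infeasible: no point satisfies all constraints simultaneously.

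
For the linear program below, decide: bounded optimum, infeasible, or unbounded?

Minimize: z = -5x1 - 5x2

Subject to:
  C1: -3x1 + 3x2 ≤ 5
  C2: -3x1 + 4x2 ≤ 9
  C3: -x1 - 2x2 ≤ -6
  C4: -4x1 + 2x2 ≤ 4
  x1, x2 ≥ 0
Feasible point: (2, 2) satisfies every constraint, so the LP is feasible.
Direction d = (1, 0): for each constraint row a, a·d ≤ 0 —
  (-3)(1) + (3)(0) = -3 ≤ 0
  (-3)(1) + (4)(0) = -3 ≤ 0
  (-1)(1) + (-2)(0) = -1 ≤ 0
  (-4)(1) + (2)(0) = -4 ≤ 0
and d ≥ 0, so (2, 2) + t·d stays feasible for every t ≥ 0. Along this ray z = -5x1 - 5x2 changes by -5 per unit t, so z → −∞.

Unbounded: there is a feasible ray along which z → −∞.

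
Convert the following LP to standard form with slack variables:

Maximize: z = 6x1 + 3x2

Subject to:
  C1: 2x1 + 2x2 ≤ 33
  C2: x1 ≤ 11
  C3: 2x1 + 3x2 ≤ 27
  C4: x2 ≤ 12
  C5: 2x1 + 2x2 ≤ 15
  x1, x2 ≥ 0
max z = 6x1 + 3x2

s.t.
  2x1 + 2x2 + s1 = 33
  x1 + s2 = 11
  2x1 + 3x2 + s3 = 27
  x2 + s4 = 12
  2x1 + 2x2 + s5 = 15
  x1, x2, s1, s2, s3, s4, s5 ≥ 0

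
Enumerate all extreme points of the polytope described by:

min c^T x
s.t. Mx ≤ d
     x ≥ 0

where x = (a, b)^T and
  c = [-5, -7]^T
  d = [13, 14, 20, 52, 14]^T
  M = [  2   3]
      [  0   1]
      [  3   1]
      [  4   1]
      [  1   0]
Each vertex is the intersection of two constraint boundaries that also satisfies all remaining constraints:
  a = 0 and b = 0 → (0, 0)
  2a + 3b = 13 and b = 0 → (6.5, 0)
  2a + 3b = 13 and a = 0 → (0, 4.333)

Vertices: (0, 0), (6.5, 0), (0, 4.333)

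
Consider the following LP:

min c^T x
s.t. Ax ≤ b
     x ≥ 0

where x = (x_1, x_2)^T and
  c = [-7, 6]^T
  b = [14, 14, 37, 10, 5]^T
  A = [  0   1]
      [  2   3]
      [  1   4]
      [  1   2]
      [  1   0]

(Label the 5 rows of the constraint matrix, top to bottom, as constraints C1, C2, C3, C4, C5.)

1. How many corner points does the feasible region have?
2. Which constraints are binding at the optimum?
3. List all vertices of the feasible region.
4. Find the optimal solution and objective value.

1. 4
2. C5, x_2 ≥ 0
3. (0, 0), (5, 0), (5, 1.333), (0, 4.667)
4. x_1 = 5, x_2 = 0, z = -35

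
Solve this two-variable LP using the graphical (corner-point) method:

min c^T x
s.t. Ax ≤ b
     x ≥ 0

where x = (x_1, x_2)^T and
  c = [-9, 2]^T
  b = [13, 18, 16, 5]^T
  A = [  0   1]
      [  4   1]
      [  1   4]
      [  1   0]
x_1 = 4.5, x_2 = 0, z = -40.5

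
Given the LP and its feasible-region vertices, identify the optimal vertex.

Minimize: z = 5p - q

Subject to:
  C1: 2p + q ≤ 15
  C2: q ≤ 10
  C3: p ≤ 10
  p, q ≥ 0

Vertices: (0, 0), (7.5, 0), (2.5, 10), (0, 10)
Evaluating z = 5p - q at each vertex:
  (0, 0): z = 0
  (7.5, 0): z = 37.5
  (2.5, 10): z = 2.5
  (0, 10): z = -10

The smallest value is z = -10, attained at (0, 10).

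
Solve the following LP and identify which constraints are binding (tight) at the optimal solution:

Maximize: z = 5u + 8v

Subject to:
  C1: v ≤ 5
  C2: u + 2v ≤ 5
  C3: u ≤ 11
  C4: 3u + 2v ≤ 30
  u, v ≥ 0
Optimal: u = 5, v = 0
Slack at optimum:
  C1: slack = 5
  C2: slack = 0 (binding)
  C3: slack = 6
  C4: slack = 15
  u ≥ 0: u = 5
  v ≥ 0: v = 0 (binding)
Binding constraints: C2, v ≥ 0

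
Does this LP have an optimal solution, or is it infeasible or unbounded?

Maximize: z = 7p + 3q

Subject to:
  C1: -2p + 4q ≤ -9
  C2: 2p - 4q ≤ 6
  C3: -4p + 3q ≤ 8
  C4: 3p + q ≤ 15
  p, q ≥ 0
C2 requires 2p - 4q ≤ 6, while C1 (-2p + 4q ≤ -9) is equivalent to 2p - 4q ≥ 9. Together they would need 9 ≤ 2p - 4q ≤ 6, which is impossible since 9 > 6. No point satisfies all constraints.

Infeasible — the constraint set is empty.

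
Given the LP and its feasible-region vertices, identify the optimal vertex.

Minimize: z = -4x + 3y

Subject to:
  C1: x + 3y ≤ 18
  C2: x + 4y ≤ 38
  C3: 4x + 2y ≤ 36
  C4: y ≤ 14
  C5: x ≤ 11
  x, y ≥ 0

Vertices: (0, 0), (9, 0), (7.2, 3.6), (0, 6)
Evaluating z = -4x + 3y at each vertex:
  (0, 0): z = 0
  (9, 0): z = -36
  (7.2, 3.6): z = -18
  (0, 6): z = 18

The smallest value is z = -36, attained at (9, 0).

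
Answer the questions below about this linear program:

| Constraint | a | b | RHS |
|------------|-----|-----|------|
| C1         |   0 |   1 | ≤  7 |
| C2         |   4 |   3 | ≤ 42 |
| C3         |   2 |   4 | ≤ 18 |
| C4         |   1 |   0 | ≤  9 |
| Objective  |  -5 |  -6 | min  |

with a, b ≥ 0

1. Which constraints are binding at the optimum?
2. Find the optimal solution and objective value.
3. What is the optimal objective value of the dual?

1. C3, C4, b ≥ 0
2. a = 9, b = 0, z = -45
3. -45 (by strong duality, equal to the primal optimum)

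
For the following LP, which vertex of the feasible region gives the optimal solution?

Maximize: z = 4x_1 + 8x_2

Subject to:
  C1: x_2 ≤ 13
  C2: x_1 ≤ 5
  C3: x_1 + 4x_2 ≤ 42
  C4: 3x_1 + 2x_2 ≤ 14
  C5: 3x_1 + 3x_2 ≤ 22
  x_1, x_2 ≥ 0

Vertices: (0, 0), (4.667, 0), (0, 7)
Evaluating z = 4x_1 + 8x_2 at each vertex:
  (0, 0): z = 0
  (4.667, 0): z = 18.67
  (0, 7): z = 56

The largest value is z = 56, attained at (0, 7).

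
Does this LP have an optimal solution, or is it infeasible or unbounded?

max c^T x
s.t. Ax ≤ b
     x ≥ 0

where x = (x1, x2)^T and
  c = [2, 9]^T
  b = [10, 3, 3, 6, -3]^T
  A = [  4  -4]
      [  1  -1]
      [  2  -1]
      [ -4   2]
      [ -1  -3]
Feasible point: (0, 1) satisfies every constraint, so the LP is feasible.
Direction d = (1, 2): for each constraint row a, a·d ≤ 0 —
  (4)(1) + (-4)(2) = -4 ≤ 0
  (1)(1) + (-1)(2) = -1 ≤ 0
  (2)(1) + (-1)(2) = 0 ≤ 0
  (-4)(1) + (2)(2) = 0 ≤ 0
  (-1)(1) + (-3)(2) = -7 ≤ 0
and d ≥ 0, so (0, 1) + t·d stays feasible for every t ≥ 0. Along this ray z = 2x1 + 9x2 changes by 20 per unit t, so z → +∞.

The LP is unbounded; z can be made arbitrarily large.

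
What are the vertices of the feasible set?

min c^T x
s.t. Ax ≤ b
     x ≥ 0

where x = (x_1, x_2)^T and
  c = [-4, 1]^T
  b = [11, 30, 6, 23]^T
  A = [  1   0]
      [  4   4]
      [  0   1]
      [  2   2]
Each vertex is the intersection of two constraint boundaries that also satisfies all remaining constraints:
  x_1 = 0 and x_2 = 0 → (0, 0)
  4x_1 + 4x_2 = 30 and x_2 = 0 → (7.5, 0)
  4x_1 + 4x_2 = 30 and x_2 = 6 → (1.5, 6)
  x_2 = 6 and x_1 = 0 → (0, 6)

Vertices: (0, 0), (7.5, 0), (1.5, 6), (0, 6)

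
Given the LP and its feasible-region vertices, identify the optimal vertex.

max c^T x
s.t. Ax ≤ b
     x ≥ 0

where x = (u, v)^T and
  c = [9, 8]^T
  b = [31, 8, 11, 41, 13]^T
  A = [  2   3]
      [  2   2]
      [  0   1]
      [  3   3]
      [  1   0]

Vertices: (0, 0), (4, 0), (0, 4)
Evaluating z = 9u + 8v at each vertex:
  (0, 0): z = 0
  (4, 0): z = 36
  (0, 4): z = 32

The largest value is z = 36, attained at (4, 0).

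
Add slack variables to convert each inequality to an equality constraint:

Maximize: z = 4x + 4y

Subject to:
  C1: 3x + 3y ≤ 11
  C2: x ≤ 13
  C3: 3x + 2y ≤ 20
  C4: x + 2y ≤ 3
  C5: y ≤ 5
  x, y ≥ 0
max z = 4x + 4y

s.t.
  3x + 3y + s1 = 11
  x + s2 = 13
  3x + 2y + s3 = 20
  x + 2y + s4 = 3
  y + s5 = 5
  x, y, s1, s2, s3, s4, s5 ≥ 0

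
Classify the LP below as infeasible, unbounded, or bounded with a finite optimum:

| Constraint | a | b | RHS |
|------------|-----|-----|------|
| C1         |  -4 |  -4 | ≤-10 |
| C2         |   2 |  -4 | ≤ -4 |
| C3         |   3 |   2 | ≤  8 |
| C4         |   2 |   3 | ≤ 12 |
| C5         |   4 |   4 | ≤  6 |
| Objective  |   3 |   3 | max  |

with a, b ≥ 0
C5 requires 4a + 4b ≤ 6, while C1 (-4a - 4b ≤ -10) is equivalent to 4a + 4b ≥ 10. Together they would need 10 ≤ 4a + 4b ≤ 6, which is impossible since 10 > 6. No point satisfies all constraints.

The feasible region is empty; the LP is infeasible.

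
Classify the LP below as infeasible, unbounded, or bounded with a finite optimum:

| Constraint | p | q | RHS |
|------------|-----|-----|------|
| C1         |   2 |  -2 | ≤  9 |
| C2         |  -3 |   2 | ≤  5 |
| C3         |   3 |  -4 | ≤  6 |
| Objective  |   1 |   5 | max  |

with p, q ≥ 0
Feasible point: (0, 0) satisfies every constraint, so the LP is feasible.
Direction d = (1, 1): for each constraint row a, a·d ≤ 0 —
  (2)(1) + (-2)(1) = 0 ≤ 0
  (-3)(1) + (2)(1) = -1 ≤ 0
  (3)(1) + (-4)(1) = -1 ≤ 0
and d ≥ 0, so (0, 0) + t·d stays feasible for every t ≥ 0. Along this ray z = p + 5q changes by 6 per unit t, so z → +∞.

The LP is unbounded; z can be made arbitrarily large.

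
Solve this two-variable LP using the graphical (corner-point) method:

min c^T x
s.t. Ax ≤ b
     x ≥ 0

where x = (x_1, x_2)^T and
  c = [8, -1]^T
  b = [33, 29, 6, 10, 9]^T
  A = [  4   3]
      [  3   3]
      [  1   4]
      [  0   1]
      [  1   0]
Each vertex is the intersection of two constraint boundaries that also satisfies all remaining constraints:
  x_1 = 0 and x_2 = 0 → (0, 0)
  x_1 + 4x_2 = 6 and x_2 = 0 → (6, 0)
  x_1 + 4x_2 = 6 and x_1 = 0 → (0, 1.5)

Evaluating z = 8x_1 - x_2 at each vertex:
  (0, 0): z = 0
  (6, 0): z = 48
  (0, 1.5): z = -1.5

The minimum is at (0, 1.5) with z = -1.5.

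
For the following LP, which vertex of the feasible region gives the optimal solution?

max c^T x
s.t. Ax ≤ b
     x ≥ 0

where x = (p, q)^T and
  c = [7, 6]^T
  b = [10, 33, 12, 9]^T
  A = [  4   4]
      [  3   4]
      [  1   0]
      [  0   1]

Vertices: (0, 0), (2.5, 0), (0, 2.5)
(2.5, 0) with z = 17.5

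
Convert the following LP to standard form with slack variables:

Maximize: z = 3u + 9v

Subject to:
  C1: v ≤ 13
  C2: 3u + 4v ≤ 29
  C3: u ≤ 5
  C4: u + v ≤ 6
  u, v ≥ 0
max z = 3u + 9v

s.t.
  v + s1 = 13
  3u + 4v + s2 = 29
  u + s3 = 5
  u + v + s4 = 6
  u, v, s1, s2, s3, s4 ≥ 0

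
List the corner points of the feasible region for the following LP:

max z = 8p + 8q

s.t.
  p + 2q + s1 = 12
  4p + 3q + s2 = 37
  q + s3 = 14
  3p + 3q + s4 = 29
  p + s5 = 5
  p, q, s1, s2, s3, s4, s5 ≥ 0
Each vertex is the intersection of two constraint boundaries that also satisfies all remaining constraints:
  p = 0 and q = 0 → (0, 0)
  p = 5 and q = 0 → (5, 0)
  p + 2q = 12 and p = 5 → (5, 3.5)
  p + 2q = 12 and p = 0 → (0, 6)

Vertices: (0, 0), (5, 0), (5, 3.5), (0, 6)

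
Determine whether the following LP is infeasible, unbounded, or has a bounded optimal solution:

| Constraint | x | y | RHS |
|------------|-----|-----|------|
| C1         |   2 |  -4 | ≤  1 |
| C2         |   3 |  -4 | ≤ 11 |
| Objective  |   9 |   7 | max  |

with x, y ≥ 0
Feasible point: (0, 0) satisfies every constraint, so the LP is feasible.
Direction d = (0, 1): for each constraint row a, a·d ≤ 0 —
  (2)(0) + (-4)(1) = -4 ≤ 0
  (3)(0) + (-4)(1) = -4 ≤ 0
and d ≥ 0, so (0, 0) + t·d stays feasible for every t ≥ 0. Along this ray z = 9x + 7y changes by 7 per unit t, so z → +∞.

Unbounded — the objective can increase without bound over the feasible region.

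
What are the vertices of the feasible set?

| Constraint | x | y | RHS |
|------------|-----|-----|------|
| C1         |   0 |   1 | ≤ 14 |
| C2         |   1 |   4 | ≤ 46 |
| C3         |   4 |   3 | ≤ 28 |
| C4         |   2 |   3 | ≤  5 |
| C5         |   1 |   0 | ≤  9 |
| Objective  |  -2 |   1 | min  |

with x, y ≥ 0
Each vertex is the intersection of two constraint boundaries that also satisfies all remaining constraints:
  x = 0 and y = 0 → (0, 0)
  2x + 3y = 5 and y = 0 → (2.5, 0)
  2x + 3y = 5 and x = 0 → (0, 1.667)

Vertices: (0, 0), (2.5, 0), (0, 1.667)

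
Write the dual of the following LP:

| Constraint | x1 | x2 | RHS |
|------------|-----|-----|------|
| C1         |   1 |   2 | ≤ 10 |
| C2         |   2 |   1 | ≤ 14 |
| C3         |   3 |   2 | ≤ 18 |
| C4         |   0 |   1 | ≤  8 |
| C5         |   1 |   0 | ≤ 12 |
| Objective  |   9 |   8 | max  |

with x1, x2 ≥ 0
Minimize: z = 10y1 + 14y2 + 18y3 + 8y4 + 12y5

Subject to:
  C1: -y1 - 2y2 - 3y3 - y5 ≤ -9
  C2: -2y1 - y2 - 2y3 - y4 ≤ -8
  y1, y2, y3, y4, y5 ≥ 0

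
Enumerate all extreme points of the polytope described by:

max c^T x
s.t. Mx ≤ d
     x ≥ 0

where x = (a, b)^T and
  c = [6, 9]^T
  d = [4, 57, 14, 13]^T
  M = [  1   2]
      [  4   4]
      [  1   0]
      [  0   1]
Each vertex is the intersection of two constraint boundaries that also satisfies all remaining constraints:
  a = 0 and b = 0 → (0, 0)
  a + 2b = 4 and b = 0 → (4, 0)
  a + 2b = 4 and a = 0 → (0, 2)

Vertices: (0, 0), (4, 0), (0, 2)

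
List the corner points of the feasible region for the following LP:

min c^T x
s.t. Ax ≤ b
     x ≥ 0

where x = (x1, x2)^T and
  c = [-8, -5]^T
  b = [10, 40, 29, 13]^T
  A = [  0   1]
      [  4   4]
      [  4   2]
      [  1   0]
Each vertex is the intersection of two constraint boundaries that also satisfies all remaining constraints:
  x1 = 0 and x2 = 0 → (0, 0)
  4x1 + 2x2 = 29 and x2 = 0 → (7.25, 0)
  4x1 + 4x2 = 40 and 4x1 + 2x2 = 29 → (4.5, 5.5)
  x2 = 10 and 4x1 + 4x2 = 40 → (0, 10)

Vertices: (0, 0), (7.25, 0), (4.5, 5.5), (0, 10)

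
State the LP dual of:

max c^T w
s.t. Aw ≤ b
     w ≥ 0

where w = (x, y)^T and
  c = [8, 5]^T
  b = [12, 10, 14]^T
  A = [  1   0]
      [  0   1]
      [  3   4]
Minimize: z = 12y1 + 10y2 + 14y3

Subject to:
  C1: -y1 - 3y3 ≤ -8
  C2: -y2 - 4y3 ≤ -5
  y1, y2, y3 ≥ 0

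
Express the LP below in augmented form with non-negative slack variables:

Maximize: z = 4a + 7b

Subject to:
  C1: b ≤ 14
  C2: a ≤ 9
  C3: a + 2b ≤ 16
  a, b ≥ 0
max z = 4a + 7b

s.t.
  b + s1 = 14
  a + s2 = 9
  a + 2b + s3 = 16
  a, b, s1, s2, s3 ≥ 0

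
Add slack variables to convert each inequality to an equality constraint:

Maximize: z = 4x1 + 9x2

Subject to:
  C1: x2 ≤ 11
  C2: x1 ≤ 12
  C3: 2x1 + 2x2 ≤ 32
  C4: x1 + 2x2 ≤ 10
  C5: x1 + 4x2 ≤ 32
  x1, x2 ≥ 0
max z = 4x1 + 9x2

s.t.
  x2 + s1 = 11
  x1 + s2 = 12
  2x1 + 2x2 + s3 = 32
  x1 + 2x2 + s4 = 10
  x1 + 4x2 + s5 = 32
  x1, x2, s1, s2, s3, s4, s5 ≥ 0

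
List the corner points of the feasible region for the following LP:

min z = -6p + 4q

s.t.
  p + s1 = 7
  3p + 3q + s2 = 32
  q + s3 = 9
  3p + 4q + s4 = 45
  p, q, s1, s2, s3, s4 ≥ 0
Each vertex is the intersection of two constraint boundaries that also satisfies all remaining constraints:
  p = 0 and q = 0 → (0, 0)
  p = 7 and q = 0 → (7, 0)
  p = 7 and 3p + 3q = 32 → (7, 3.667)
  3p + 3q = 32 and q = 9 → (1.667, 9)
  q = 9 and p = 0 → (0, 9)

Vertices: (0, 0), (7, 0), (7, 3.667), (1.667, 9), (0, 9)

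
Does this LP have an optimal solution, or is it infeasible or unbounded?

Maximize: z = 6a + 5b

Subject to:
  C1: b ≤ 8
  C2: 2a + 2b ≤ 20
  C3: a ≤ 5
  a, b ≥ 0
The point (5, 5) satisfies every constraint, so the LP is feasible; the constraints give a ≤ 5 and b ≤ 8, which with a, b ≥ 0 keep the feasible region inside a bounded box. A feasible, bounded LP attains a finite optimum at a vertex.

Evaluating z = 6a + 5b at each vertex:
  (0, 0): z = 0
  (5, 0): z = 30
  (5, 5): z = 55
  (2, 8): z = 52
  (0, 8): z = 40

Feasible with finite optimum z* = 55 at (5, 5).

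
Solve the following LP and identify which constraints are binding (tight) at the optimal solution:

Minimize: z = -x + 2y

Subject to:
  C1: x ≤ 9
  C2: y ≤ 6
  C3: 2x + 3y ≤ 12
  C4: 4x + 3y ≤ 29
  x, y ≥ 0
Optimal: x = 6, y = 0
Binding: C3, y ≥ 0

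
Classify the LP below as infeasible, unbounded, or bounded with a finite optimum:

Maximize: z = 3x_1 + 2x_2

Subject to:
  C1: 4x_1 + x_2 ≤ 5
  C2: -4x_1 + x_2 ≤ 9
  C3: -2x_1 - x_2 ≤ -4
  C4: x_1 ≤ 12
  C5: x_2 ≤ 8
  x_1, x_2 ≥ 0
The point (0, 5) satisfies every constraint, so the LP is feasible; the constraints give x_1 ≤ 12 and x_2 ≤ 8, which with x_1, x_2 ≥ 0 keep the feasible region inside a bounded box. A feasible, bounded LP attains a finite optimum at a vertex.

Feasible with finite optimum z* = 10 at (0, 5).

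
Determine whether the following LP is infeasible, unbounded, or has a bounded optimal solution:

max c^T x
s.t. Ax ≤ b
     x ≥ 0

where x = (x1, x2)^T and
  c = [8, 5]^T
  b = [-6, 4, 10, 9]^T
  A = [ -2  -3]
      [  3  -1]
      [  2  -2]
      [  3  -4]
Feasible point: (0, 2) satisfies every constraint, so the LP is feasible.
Direction d = (0, 1): for each constraint row a, a·d ≤ 0 —
  (-2)(0) + (-3)(1) = -3 ≤ 0
  (3)(0) + (-1)(1) = -1 ≤ 0
  (2)(0) + (-2)(1) = -2 ≤ 0
  (3)(0) + (-4)(1) = -4 ≤ 0
and d ≥ 0, so (0, 2) + t·d stays feasible for every t ≥ 0. Along this ray z = 8x1 + 5x2 changes by 5 per unit t, so z → +∞.

Unbounded: there is a feasible ray along which z → +∞.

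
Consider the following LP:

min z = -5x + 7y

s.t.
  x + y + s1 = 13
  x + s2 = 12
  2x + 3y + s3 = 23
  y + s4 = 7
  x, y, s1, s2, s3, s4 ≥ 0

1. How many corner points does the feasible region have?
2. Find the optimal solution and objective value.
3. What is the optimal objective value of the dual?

1. 4
2. x = 11.5, y = 0, z = -57.5
3. -57.5 (by strong duality, equal to the primal optimum)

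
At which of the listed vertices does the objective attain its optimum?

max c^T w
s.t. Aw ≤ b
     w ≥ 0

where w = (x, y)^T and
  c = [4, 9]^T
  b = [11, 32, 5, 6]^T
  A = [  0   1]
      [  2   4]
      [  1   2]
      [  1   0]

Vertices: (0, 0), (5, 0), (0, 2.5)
(0, 2.5) with z = 22.5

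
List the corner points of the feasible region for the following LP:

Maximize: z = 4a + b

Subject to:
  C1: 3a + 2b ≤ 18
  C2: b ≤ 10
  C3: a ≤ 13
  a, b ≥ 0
Each vertex is the intersection of two constraint boundaries that also satisfies all remaining constraints:
  a = 0 and b = 0 → (0, 0)
  3a + 2b = 18 and b = 0 → (6, 0)
  3a + 2b = 18 and a = 0 → (0, 9)

Vertices: (0, 0), (6, 0), (0, 9)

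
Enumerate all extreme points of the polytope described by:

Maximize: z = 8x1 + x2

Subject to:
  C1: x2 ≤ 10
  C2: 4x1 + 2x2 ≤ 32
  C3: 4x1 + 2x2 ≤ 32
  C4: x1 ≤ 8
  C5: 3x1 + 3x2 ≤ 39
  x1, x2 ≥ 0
Each vertex is the intersection of two constraint boundaries that also satisfies all remaining constraints:
  x1 = 0 and x2 = 0 → (0, 0)
  4x1 + 2x2 = 32 and x1 = 8 → (8, 0)
  x2 = 10 and 4x1 + 2x2 = 32 → (3, 10)
  x2 = 10 and x1 = 0 → (0, 10)

Vertices: (0, 0), (8, 0), (3, 10), (0, 10)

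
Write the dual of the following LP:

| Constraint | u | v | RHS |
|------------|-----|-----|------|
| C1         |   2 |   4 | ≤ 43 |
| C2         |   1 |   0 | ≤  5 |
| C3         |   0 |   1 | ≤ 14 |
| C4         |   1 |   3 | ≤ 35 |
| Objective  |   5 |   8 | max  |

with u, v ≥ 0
Minimize: z = 43y1 + 5y2 + 14y3 + 35y4

Subject to:
  C1: -2y1 - y2 - y4 ≤ -5
  C2: -4y1 - y3 - 3y4 ≤ -8
  y1, y2, y3, y4 ≥ 0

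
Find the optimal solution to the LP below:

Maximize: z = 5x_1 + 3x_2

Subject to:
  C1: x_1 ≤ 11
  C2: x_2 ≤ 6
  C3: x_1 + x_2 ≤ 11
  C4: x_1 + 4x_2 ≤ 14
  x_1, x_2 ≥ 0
Each vertex is the intersection of two constraint boundaries that also satisfies all remaining constraints:
  x_1 = 0 and x_2 = 0 → (0, 0)
  x_1 = 11 and x_1 + x_2 = 11 → (11, 0)
  x_1 + x_2 = 11 and x_1 + 4x_2 = 14 → (10, 1)
  x_1 + 4x_2 = 14 and x_1 = 0 → (0, 3.5)

Evaluating z = 5x_1 + 3x_2 at each vertex:
  (0, 0): z = 0
  (11, 0): z = 55
  (10, 1): z = 53
  (0, 3.5): z = 10.5

The maximum is at (11, 0) with z = 55.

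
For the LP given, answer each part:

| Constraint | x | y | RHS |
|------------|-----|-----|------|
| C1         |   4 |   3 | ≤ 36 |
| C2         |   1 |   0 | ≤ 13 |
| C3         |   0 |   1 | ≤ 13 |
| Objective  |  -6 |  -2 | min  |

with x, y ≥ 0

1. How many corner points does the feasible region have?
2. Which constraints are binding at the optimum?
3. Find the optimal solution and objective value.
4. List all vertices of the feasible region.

1. 3
2. C1, y ≥ 0
3. x = 9, y = 0, z = -54
4. (0, 0), (9, 0), (0, 12)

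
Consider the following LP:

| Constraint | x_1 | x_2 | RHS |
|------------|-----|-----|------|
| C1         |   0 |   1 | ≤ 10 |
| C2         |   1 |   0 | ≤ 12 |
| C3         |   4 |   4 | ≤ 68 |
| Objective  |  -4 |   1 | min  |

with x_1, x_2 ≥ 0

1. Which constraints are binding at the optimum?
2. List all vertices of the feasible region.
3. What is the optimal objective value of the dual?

1. C2, x_2 ≥ 0
2. (0, 0), (12, 0), (12, 5), (7, 10), (0, 10)
3. -48 (by strong duality, equal to the primal optimum)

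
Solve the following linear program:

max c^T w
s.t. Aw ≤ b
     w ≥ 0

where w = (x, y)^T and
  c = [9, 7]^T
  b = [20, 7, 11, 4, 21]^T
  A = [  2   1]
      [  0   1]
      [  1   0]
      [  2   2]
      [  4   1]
x = 2, y = 0, z = 18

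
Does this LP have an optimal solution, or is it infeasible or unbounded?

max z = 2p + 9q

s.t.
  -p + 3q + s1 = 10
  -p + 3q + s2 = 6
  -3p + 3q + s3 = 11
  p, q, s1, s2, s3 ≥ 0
Feasible point: (0, 0) satisfies every constraint, so the LP is feasible.
Direction d = (1, 0): for each constraint row a, a·d ≤ 0 —
  (-1)(1) + (3)(0) = -1 ≤ 0
  (-1)(1) + (3)(0) = -1 ≤ 0
  (-3)(1) + (3)(0) = -3 ≤ 0
and d ≥ 0, so (0, 0) + t·d stays feasible for every t ≥ 0. Along this ray z = 2p + 9q changes by 2 per unit t, so z → +∞.

Unbounded: there is a feasible ray along which z → +∞.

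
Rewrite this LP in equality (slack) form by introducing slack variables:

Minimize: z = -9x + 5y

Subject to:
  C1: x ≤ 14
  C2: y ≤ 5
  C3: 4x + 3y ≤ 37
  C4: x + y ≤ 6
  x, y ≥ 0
min z = -9x + 5y

s.t.
  x + s1 = 14
  y + s2 = 5
  4x + 3y + s3 = 37
  x + y + s4 = 6
  x, y, s1, s2, s3, s4 ≥ 0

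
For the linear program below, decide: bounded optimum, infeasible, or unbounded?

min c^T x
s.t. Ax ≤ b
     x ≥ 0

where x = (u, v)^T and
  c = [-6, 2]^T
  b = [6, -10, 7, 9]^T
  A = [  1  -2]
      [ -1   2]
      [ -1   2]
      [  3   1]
One constraint requires u - 2v ≤ 6, while the constraint -u + 2v ≤ -10 is equivalent to u - 2v ≥ 10. Together they would need 10 ≤ u - 2v ≤ 6, which is impossible since 10 > 6. No point satisfies all constraints.

Infeasible — the constraint set is empty.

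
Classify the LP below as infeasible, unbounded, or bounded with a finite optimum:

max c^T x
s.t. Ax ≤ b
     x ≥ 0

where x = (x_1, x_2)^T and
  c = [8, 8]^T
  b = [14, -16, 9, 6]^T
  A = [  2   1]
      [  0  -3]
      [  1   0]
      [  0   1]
The point (4, 6) satisfies every constraint, so the LP is feasible; the constraints give x_1 ≤ 9 and x_2 ≤ 6, which with x_1, x_2 ≥ 0 keep the feasible region inside a bounded box. A feasible, bounded LP attains a finite optimum at a vertex.

The LP has an optimal solution: (4, 6) with z = 80.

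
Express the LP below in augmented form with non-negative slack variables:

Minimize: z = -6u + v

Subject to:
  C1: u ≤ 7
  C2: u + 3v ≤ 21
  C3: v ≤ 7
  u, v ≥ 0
min z = -6u + v

s.t.
  u + s1 = 7
  u + 3v + s2 = 21
  v + s3 = 7
  u, v, s1, s2, s3 ≥ 0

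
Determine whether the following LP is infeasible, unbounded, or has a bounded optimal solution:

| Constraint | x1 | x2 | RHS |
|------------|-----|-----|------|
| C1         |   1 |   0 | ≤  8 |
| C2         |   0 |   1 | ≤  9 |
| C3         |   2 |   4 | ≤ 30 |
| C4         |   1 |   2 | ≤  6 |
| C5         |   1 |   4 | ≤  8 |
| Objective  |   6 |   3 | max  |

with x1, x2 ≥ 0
The point (6, 0) satisfies every constraint, so the LP is feasible; the constraints give x1 ≤ 8 and x2 ≤ 9, which with x1, x2 ≥ 0 keep the feasible region inside a bounded box. A feasible, bounded LP attains a finite optimum at a vertex.

Evaluating z = 6x1 + 3x2 at each vertex:
  (0, 0): z = 0
  (6, 0): z = 36
  (4, 1): z = 27
  (0, 2): z = 6

Feasible with finite optimum z* = 36 at (6, 0).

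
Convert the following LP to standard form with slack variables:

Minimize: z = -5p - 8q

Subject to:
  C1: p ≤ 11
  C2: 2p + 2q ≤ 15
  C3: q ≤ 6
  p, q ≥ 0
min z = -5p - 8q

s.t.
  p + s1 = 11
  2p + 2q + s2 = 15
  q + s3 = 6
  p, q, s1, s2, s3 ≥ 0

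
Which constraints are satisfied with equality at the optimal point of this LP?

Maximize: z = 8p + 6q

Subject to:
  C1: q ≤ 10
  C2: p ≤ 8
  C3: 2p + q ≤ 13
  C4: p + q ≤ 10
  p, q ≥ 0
Optimal: p = 3, q = 7
Slack at optimum:
  C1: slack = 3
  C2: slack = 5
  C3: slack = 0 (binding)
  C4: slack = 0 (binding)
  p ≥ 0: p = 3
  q ≥ 0: q = 7
Binding constraints: C3, C4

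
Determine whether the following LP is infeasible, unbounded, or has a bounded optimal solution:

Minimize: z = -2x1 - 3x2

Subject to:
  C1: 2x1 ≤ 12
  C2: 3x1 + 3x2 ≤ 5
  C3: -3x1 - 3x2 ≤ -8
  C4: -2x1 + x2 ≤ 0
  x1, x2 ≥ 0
C2 requires 3x1 + 3x2 ≤ 5, while C3 (-3x1 - 3x2 ≤ -8) is equivalent to 3x1 + 3x2 ≥ 8. Together they would need 8 ≤ 3x1 + 3x2 ≤ 5, which is impossible since 8 > 5. No point satisfies all constraints.

The feasible region is empty; the LP is infeasible.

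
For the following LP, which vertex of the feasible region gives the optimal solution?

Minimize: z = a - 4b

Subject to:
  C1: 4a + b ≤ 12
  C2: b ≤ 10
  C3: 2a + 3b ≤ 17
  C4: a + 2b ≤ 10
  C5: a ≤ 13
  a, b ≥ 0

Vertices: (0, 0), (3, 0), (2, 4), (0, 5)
Evaluating z = a - 4b at each vertex:
  (0, 0): z = 0
  (3, 0): z = 3
  (2, 4): z = -14
  (0, 5): z = -20

The smallest value is z = -20, attained at (0, 5).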